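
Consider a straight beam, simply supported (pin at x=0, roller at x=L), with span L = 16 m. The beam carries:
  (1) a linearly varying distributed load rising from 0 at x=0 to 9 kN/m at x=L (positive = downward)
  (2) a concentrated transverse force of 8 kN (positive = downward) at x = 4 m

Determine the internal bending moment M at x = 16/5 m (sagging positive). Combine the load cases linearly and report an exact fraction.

Load 1 — triangular load w₀=9 kN/m (0→w₀ over full span):
  M_1 = w₀Lx/6 - w₀x³/(6L) = 9·16·(16/5)/6 - 9·(16/5)³/(6·16) = 9216/125 kN·m
Load 2 — point force P=8 kN at a=4 m (b=L-a=12):
  M_2 = Pbx/L  [x≤a] = 8·12·(16/5)/16 = 96/5 kN·m
Superposition: M = Σ M_i = 11616/125 kN·m ≈ 92.928000 kN·m

M(16/5) = 11616/125 kN·m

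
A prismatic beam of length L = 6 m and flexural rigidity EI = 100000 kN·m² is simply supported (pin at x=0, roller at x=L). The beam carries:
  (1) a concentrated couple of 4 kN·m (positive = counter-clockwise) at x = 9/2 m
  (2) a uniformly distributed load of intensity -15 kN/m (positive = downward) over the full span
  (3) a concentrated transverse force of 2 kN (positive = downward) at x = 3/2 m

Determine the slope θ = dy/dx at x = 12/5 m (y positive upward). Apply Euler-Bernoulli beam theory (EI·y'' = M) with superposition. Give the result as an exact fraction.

θ(12/5) = 15281/40000000 rad

Load 1 — applied couple M₀=4 kN·m at a=9/2 m (b=L-a=3/2):
  θ_1 = (M₀x²/(2L)+C₁)/EI  [x≤a] with C₁=M₀(3b²-L²)/(6L)=-13/4 = (4·(12/5)²/(2·6)+(-13/4))/100000 = -133/10000000 rad
Load 2 — uniform load w=-15 kN/m over full span:
  θ_2 = -w(L³-6Lx²+4x³)/(24EI) = -(-15)·(6³-6·6·(12/5)²+4·(12/5)³)/(24·100000) = 999/2500000 rad
Load 3 — point force P=2 kN at a=3/2 m (b=L-a=9/2):
  θ_3 = -Pa(2L²-6Lx+3x²+a²)/(6LEI)  [x>a] = -2·(3/2)·(2·6²-6·6·(12/5)+3·(12/5)²+(3/2)²)/(6·6·100000) = -171/40000000 rad
Superposition: θ = Σ θ_i = 15281/40000000 rad ≈ 0.000382 rad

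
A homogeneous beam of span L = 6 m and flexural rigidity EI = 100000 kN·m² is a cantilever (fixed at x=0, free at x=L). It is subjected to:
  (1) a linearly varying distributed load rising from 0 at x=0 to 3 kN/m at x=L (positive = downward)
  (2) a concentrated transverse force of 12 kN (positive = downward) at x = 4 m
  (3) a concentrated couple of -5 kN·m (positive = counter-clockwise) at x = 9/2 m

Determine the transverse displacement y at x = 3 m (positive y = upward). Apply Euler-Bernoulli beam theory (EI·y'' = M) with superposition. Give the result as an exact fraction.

y(3) = -24561/8000000 m

Load 1 — triangular load w₀=3 kN/m (0→w₀ over full span):
  y_1 = (w₀Lx³/12-w₀L²x²/6-w₀x⁵/(120L))/EI = (3·6·3³/12-3·6²·3²/6-3·3⁵/(120·6))/100000 = -9801/8000000 m
Load 2 — point force P=12 kN at a=4 m (b=L-a=2):
  y_2 = -Px²(3a-x)/(6EI)  [x≤a] = -12·3²·(3·4-3)/(6·100000) = -81/50000 m
Load 3 — applied couple M₀=-5 kN·m at a=9/2 m (b=L-a=3/2):
  y_3 = M₀x²/(2EI)  [x≤a] = (-5)·3²/(2·100000) = -9/40000 m
Superposition: y = Σ y_i = -24561/8000000 m ≈ -0.003070 m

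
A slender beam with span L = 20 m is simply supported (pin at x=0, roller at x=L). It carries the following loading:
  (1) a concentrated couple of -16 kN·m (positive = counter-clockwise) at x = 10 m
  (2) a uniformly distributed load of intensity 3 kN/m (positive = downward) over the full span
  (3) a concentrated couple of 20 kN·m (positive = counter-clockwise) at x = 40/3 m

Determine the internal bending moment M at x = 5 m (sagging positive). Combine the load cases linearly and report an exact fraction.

M(5) = 227/2 kN·m

Load 1 — applied couple M₀=-16 kN·m at a=10 m (b=L-a=10):
  M_1 = M₀x/L  [x≤a] = (-16)·5/20 = -4 kN·m
Load 2 — uniform load w=3 kN/m over full span:
  M_2 = wx(L-x)/2 = 3·5·(20-5)/2 = 225/2 kN·m
Load 3 — applied couple M₀=20 kN·m at a=40/3 m (b=L-a=20/3):
  M_3 = M₀x/L  [x≤a] = 20·5/20 = 5 kN·m
Superposition: M = Σ M_i = 227/2 kN·m ≈ 113.500000 kN·m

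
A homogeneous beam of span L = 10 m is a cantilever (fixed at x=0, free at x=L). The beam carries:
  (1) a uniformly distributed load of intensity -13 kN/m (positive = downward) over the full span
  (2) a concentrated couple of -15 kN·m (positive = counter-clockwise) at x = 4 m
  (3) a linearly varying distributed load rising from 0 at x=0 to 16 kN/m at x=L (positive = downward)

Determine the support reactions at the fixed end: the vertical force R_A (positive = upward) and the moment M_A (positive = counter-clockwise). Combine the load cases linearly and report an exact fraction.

R_A = -50 kN, M_A = -305/3 kN·m

Load 1 — uniform load w=-13 kN/m over full span:
  R_A = wL = (-13)·10 = -130 kN
  M_A = wL²/2 = (-13)·10²/2 = -650 kN·m
Load 2 — applied couple M₀=-15 kN·m at a=4 m (b=L-a=6):
  R_A = 0 kN
  M_A = -M₀ = -(-15) = 15 kN·m
Load 3 — triangular load w₀=16 kN/m (0→w₀ over full span):
  R_A = w₀L/2 = 16·10/2 = 80 kN
  M_A = w₀L²/3 = 16·10²/3 = 1600/3 kN·m
Superposition: R_A = -50 kN, M_A = -305/3 kN·m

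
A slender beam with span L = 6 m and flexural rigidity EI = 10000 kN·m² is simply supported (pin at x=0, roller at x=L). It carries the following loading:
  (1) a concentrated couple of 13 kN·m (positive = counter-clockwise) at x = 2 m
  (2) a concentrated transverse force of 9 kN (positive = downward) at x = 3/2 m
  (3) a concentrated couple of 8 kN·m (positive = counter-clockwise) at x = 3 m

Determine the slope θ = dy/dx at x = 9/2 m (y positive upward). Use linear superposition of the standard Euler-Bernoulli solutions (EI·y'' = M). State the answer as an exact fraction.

Load 1 — applied couple M₀=13 kN·m at a=2 m (b=L-a=4):
  θ_1 = (M₀x²/(2L)-M₀(x-a)+C₁)/EI  [x>a] with C₁=M₀(3b²-L²)/(6L)=13/3 = (13·(9/2)²/(2·6)-13·((9/2)-2)+(13/3))/10000 = -299/480000 rad
Load 2 — point force P=9 kN at a=3/2 m (b=L-a=9/2):
  θ_2 = -Pa(2L²-6Lx+3x²+a²)/(6LEI)  [x>a] = -9·(3/2)·(2·6²-6·6·(9/2)+3·(9/2)²+(3/2)²)/(6·6·10000) = 81/80000 rad
Load 3 — applied couple M₀=8 kN·m at a=3 m (b=L-a=3):
  θ_3 = (M₀x²/(2L)-M₀(x-a)+C₁)/EI  [x>a] with C₁=M₀(3b²-L²)/(6L)=-2 = (8·(9/2)²/(2·6)-8·((9/2)-3)+(-2))/10000 = -1/20000 rad
Superposition: θ = Σ θ_i = 163/480000 rad ≈ 0.000340 rad

θ(9/2) = 163/480000 rad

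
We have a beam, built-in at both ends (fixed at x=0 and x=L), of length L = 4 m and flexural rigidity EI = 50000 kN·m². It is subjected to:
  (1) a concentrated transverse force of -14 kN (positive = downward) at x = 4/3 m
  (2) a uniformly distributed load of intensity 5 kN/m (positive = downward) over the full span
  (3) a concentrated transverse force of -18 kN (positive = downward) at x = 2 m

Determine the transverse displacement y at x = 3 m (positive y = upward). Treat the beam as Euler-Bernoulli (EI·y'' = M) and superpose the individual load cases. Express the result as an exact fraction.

y(3) = 1681/32400000 m

Load 1 — point force P=-14 kN at a=4/3 m (b=L-a=8/3):
  y_1 = -Pa²(L-x)²(3bL-(3b+a)(L-x))/(6L³EI)  [x>a] = -(-14)·(4/3)²·(4-3)²·(3·(8/3)·4-(3·(8/3)+(4/3))·(4-3))/(6·4³·50000) = 119/4050000 m
Load 2 — uniform load w=5 kN/m over full span:
  y_2 = -wx²(L-x)²/(24EI) = -5·3²·(4-3)²/(24·50000) = -3/80000 m
Load 3 — point force P=-18 kN at a=2 m (b=L-a=2):
  y_3 = -Pa²(L-x)²(3bL-(3b+a)(L-x))/(6L³EI)  [x>a] = -(-18)·2²·(4-3)²·(3·2·4-(3·2+2)·(4-3))/(6·4³·50000) = 3/50000 m
Superposition: y = Σ y_i = 1681/32400000 m ≈ 0.000052 m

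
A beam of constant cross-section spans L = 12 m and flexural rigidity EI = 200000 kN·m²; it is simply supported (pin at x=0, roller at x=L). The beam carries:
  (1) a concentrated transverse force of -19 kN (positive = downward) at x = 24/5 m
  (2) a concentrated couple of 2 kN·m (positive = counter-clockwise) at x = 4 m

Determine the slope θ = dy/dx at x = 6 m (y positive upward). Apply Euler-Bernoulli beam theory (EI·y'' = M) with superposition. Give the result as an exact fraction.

θ(6) = -6031/75000000 rad

Load 1 — point force P=-19 kN at a=24/5 m (b=L-a=36/5):
  θ_1 = -Pa(2L²-6Lx+3x²+a²)/(6LEI)  [x>a] = -(-19)·(24/5)·(2·12²-6·12·6+3·6²+(24/5)²)/(6·12·200000) = -513/6250000 rad
Load 2 — applied couple M₀=2 kN·m at a=4 m (b=L-a=8):
  θ_2 = (M₀x²/(2L)-M₀(x-a)+C₁)/EI  [x>a] with C₁=M₀(3b²-L²)/(6L)=4/3 = (2·6²/(2·12)-2·(6-4)+(4/3))/200000 = 1/600000 rad
Superposition: θ = Σ θ_i = -6031/75000000 rad ≈ -0.000080 rad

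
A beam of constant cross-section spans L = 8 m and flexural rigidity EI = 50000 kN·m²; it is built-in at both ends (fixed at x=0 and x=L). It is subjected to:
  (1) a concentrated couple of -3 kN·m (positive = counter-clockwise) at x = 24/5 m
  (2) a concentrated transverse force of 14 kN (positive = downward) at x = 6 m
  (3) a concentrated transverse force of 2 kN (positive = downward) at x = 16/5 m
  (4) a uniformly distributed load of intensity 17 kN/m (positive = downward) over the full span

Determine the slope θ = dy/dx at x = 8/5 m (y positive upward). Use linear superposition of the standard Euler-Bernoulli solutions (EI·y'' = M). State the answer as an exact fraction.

θ(8/5) = -59699/39062500 rad

Load 1 — applied couple M₀=-3 kN·m at a=24/5 m (b=L-a=16/5):
  θ_1 = (R_Ax²/2 - M_Ax)/EI  [x≤a] with R_A=-27/50, M_A=-24/25 = ((-27/50)·(8/5)²/2 - (-24/25)·(8/5))/50000 = 33/1953125 rad
Load 2 — point force P=14 kN at a=6 m (b=L-a=2):
  θ_2 = -Pb²x(2aL-(3a+b)x)/(2L³EI)  [x≤a] = -14·2²·(8/5)·(2·6·8-(3·6+2)·(8/5))/(2·8³·50000) = -7/62500 rad
Load 3 — point force P=2 kN at a=16/5 m (b=L-a=24/5):
  θ_3 = -Pb²x(2aL-(3a+b)x)/(2L³EI)  [x≤a] = -2·(24/5)²·(8/5)·(2·(16/5)·8-(3·(16/5)+(24/5))·(8/5))/(2·8³·50000) = -396/9765625 rad
Load 4 — uniform load w=17 kN/m over full span:
  θ_4 = -wx(L-x)(L-2x)/(12EI) = -17·(8/5)·(8-(8/5))·(8-2·(8/5))/(12·50000) = -544/390625 rad
Superposition: θ = Σ θ_i = -59699/39062500 rad ≈ -0.001528 rad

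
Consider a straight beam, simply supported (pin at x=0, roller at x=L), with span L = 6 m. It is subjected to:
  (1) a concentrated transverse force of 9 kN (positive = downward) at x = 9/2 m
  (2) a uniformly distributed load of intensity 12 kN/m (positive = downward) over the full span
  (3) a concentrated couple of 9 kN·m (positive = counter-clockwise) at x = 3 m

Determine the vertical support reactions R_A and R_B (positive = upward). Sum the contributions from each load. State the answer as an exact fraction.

R_A = 159/4 kN, R_B = 165/4 kN

Load 1 — point force P=9 kN at a=9/2 m (b=L-a=3/2):
  R_A = Pb/L = 9·(3/2)/6 = 9/4 kN
  R_B = Pa/L = 9·(9/2)/6 = 27/4 kN
Load 2 — uniform load w=12 kN/m over full span:
  R_A = wL/2 = 12·6/2 = 36 kN
  R_B = wL/2 = 12·6/2 = 36 kN
Load 3 — applied couple M₀=9 kN·m at a=3 m (b=L-a=3):
  R_A = M₀/L = 9/6 = 3/2 kN
  R_B = -M₀/L = -9/6 = -3/2 kN
Superposition: R_A = 159/4 kN, R_B = 165/4 kN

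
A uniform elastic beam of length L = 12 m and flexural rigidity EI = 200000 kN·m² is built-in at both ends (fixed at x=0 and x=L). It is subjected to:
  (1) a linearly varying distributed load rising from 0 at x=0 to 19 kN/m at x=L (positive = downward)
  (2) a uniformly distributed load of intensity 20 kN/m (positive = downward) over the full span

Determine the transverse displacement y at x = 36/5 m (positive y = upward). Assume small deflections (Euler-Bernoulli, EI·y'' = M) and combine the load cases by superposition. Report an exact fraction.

Load 1 — triangular load w₀=19 kN/m (0→w₀ over full span):
  y_1 = -w₀x²(L-x)²(x+2L)/(120LEI) = -19·(36/5)²·(12-(36/5))²·((36/5)+2·12)/(120·12·200000) = -120042/48828125 m
Load 2 — uniform load w=20 kN/m over full span:
  y_2 = -wx²(L-x)²/(24EI) = -20·(36/5)²·(12-(36/5))²/(24·200000) = -1944/390625 m
Superposition: y = Σ y_i = -363042/48828125 m ≈ -0.007435 m

y(36/5) = -363042/48828125 m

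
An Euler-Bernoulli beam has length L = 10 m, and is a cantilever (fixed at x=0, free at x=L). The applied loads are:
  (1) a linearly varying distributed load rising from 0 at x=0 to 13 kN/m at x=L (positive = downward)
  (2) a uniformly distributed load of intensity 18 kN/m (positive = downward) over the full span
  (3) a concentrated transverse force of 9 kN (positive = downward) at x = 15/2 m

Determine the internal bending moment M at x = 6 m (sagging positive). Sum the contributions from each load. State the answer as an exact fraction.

Load 1 — triangular load w₀=13 kN/m (0→w₀ over full span):
  M_1 = w₀Lx/2 - w₀L²/3 - w₀x³/(6L) = 13·10·6/2 - 13·10²/3 - 13·6³/(6·10) = -1352/15 kN·m
Load 2 — uniform load w=18 kN/m over full span:
  M_2 = -w(L-x)²/2 = -18·(10-6)²/2 = -144 kN·m
Load 3 — point force P=9 kN at a=15/2 m (b=L-a=5/2):
  M_3 = -P(a-x)  [x≤a] = -9·((15/2)-6) = -27/2 kN·m
Superposition: M = Σ M_i = -7429/30 kN·m ≈ -247.633333 kN·m

M(6) = -7429/30 kN·m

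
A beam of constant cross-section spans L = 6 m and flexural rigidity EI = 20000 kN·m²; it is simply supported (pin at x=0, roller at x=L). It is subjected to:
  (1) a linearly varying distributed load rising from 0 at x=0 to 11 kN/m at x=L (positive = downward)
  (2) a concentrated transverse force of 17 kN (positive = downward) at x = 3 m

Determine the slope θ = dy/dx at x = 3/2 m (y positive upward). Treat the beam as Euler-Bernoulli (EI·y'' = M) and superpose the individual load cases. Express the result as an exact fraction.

Load 1 — triangular load w₀=11 kN/m (0→w₀ over full span):
  θ_1 = -w₀(7L⁴-30L²x²+15x⁴)/(360LEI) = -11·(7·6⁴-30·6²·(3/2)²+15·(3/2)⁴)/(360·6·20000) = -43791/25600000 rad
Load 2 — point force P=17 kN at a=3 m (b=L-a=3):
  θ_2 = -Pb(L²-b²-3x²)/(6LEI)  [x≤a] = -17·3·(6²-3²-3·(3/2)²)/(6·6·20000) = -459/320000 rad
Superposition: θ = Σ θ_i = -80511/25600000 rad ≈ -0.003145 rad

θ(3/2) = -80511/25600000 rad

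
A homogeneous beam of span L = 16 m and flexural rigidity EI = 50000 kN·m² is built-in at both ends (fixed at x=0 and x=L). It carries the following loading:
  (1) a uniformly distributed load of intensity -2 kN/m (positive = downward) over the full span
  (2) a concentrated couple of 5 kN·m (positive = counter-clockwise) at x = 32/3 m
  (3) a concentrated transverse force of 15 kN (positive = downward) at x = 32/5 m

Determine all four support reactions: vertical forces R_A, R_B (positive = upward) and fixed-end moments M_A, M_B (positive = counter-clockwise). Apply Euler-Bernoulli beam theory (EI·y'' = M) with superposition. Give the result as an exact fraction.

R_A = -1759/300 kN, M_A = -161/25 kN·m, R_B = -3341/300 kN, M_B = 1472/75 kN·m

Load 1 — uniform load w=-2 kN/m over full span:
  R_A = wL/2 = (-2)·16/2 = -16 kN
  M_A = wL²/12 = (-2)·16²/12 = -128/3 kN·m
  R_B = wL/2 = (-2)·16/2 = -16 kN
  M_B = -wL²/12 = -(-2)·16²/12 = 128/3 kN·m
Load 2 — applied couple M₀=5 kN·m at a=32/3 m (b=L-a=16/3):
  R_A = 6M₀ab/L³ = 6·5·(32/3)·(16/3)/16³ = 5/12 kN
  M_A = M₀b(2a-b)/L² = 5·(16/3)·(2·(32/3)-(16/3))/16² = 5/3 kN·m
  R_B = -6M₀ab/L³ = -6·5·(32/3)·(16/3)/16³ = -5/12 kN
  M_B = M₀a(2b-a)/L² = 5·(32/3)·(2·(16/3)-(32/3))/16² = 0 kN·m
Load 3 — point force P=15 kN at a=32/5 m (b=L-a=48/5):
  R_A = Pb²(3a+b)/L³ = 15·(48/5)²·(3·(32/5)+(48/5))/16³ = 243/25 kN
  M_A = Pab²/L² = 15·(32/5)·(48/5)²/16² = 864/25 kN·m
  R_B = Pa²(a+3b)/L³ = 15·(32/5)²·((32/5)+3·(48/5))/16³ = 132/25 kN
  M_B = -Pa²b/L² = -15·(32/5)²·(48/5)/16² = -576/25 kN·m
Superposition: R_A = -1759/300 kN, M_A = -161/25 kN·m, R_B = -3341/300 kN, M_B = 1472/75 kN·m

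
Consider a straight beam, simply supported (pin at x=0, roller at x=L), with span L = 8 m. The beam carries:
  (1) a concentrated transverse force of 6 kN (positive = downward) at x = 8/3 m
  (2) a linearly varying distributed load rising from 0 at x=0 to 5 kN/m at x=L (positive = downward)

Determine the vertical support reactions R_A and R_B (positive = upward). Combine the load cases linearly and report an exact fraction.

R_A = 32/3 kN, R_B = 46/3 kN

Load 1 — point force P=6 kN at a=8/3 m (b=L-a=16/3):
  R_A = Pb/L = 6·(16/3)/8 = 4 kN
  R_B = Pa/L = 6·(8/3)/8 = 2 kN
Load 2 — triangular load w₀=5 kN/m (0→w₀ over full span):
  R_A = w₀L/6 = 5·8/6 = 20/3 kN
  R_B = w₀L/3 = 5·8/3 = 40/3 kN
Superposition: R_A = 32/3 kN, R_B = 46/3 kN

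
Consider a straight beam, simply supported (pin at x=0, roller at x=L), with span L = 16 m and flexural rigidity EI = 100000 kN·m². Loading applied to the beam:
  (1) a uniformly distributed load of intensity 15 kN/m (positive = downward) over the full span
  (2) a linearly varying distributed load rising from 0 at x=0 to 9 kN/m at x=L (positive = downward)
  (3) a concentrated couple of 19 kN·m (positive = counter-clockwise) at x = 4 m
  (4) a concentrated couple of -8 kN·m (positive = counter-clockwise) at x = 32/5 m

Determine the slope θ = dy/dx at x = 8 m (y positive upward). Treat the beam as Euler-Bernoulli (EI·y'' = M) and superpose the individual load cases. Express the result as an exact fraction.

Load 1 — uniform load w=15 kN/m over full span:
  θ_1 = -w(L³-6Lx²+4x³)/(24EI) = -15·(16³-6·16·8²+4·8³)/(24·100000) = 0 rad
Load 2 — triangular load w₀=9 kN/m (0→w₀ over full span):
  θ_2 = -w₀(7L⁴-30L²x²+15x⁴)/(360LEI) = -9·(7·16⁴-30·16²·8²+15·8⁴)/(360·16·100000) = -7/15625 rad
Load 3 — applied couple M₀=19 kN·m at a=4 m (b=L-a=12):
  θ_3 = (M₀x²/(2L)-M₀(x-a)+C₁)/EI  [x>a] with C₁=M₀(3b²-L²)/(6L)=209/6 = (19·8²/(2·16)-19·(8-4)+(209/6))/100000 = -19/600000 rad
Load 4 — applied couple M₀=-8 kN·m at a=32/5 m (b=L-a=48/5):
  θ_4 = (M₀x²/(2L)-M₀(x-a)+C₁)/EI  [x>a] with C₁=M₀(3b²-L²)/(6L)=-128/75 = ((-8)·8²/(2·16)-(-8)·(8-(32/5))+(-128/75))/100000 = -23/468750 rad
Superposition: θ = Σ θ_i = -7931/15000000 rad ≈ -0.000529 rad

θ(8) = -7931/15000000 rad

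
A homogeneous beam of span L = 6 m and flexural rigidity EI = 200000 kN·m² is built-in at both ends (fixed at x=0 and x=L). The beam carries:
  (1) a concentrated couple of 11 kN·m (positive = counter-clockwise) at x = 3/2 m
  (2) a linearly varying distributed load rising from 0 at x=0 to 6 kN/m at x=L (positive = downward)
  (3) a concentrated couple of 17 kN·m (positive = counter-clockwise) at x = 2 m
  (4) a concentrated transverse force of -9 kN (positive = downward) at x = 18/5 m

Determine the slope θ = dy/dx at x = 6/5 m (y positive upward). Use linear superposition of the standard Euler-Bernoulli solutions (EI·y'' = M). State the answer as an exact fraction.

Load 1 — applied couple M₀=11 kN·m at a=3/2 m (b=L-a=9/2):
  θ_1 = (R_Ax²/2 - M_Ax)/EI  [x≤a] with R_A=33/16, M_A=-33/16 = ((33/16)·(6/5)²/2 - (-33/16)·(6/5))/200000 = 99/5000000 rad
Load 2 — triangular load w₀=6 kN/m (0→w₀ over full span):
  θ_2 = -w₀(2x(L-x)(L-2x)(x+2L)+x²(L-x)²)/(120LEI) = -6·(2·(6/5)·(6-(6/5))·(6-2·(6/5))·((6/5)+2·6)+(6/5)²·(6-(6/5))²)/(120·6·200000) = -189/7812500 rad
Load 3 — applied couple M₀=17 kN·m at a=2 m (b=L-a=4):
  θ_3 = (R_Ax²/2 - M_Ax)/EI  [x≤a] with R_A=34/9, M_A=0 = ((34/9)·(6/5)²/2 - 0·(6/5))/200000 = 17/1250000 rad
Load 4 — point force P=-9 kN at a=18/5 m (b=L-a=12/5):
  θ_4 = -Pb²x(2aL-(3a+b)x)/(2L³EI)  [x≤a] = -(-9)·(12/5)²·(6/5)·(2·(18/5)·6-(3·(18/5)+(12/5))·(6/5))/(2·6³·200000) = 1539/78125000 rad
Superposition: θ = Σ θ_i = 18067/625000000 rad ≈ 0.000029 rad

θ(6/5) = 18067/625000000 rad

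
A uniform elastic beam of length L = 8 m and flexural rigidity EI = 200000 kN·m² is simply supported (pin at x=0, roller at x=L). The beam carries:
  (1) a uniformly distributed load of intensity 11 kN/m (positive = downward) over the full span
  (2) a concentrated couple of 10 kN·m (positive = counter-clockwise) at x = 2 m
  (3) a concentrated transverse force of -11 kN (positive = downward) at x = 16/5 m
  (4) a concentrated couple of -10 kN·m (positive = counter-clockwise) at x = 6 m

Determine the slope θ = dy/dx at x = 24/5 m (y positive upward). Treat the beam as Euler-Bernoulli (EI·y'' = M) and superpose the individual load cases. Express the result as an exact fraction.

Load 1 — uniform load w=11 kN/m over full span:
  θ_1 = -w(L³-6Lx²+4x³)/(24EI) = -11·(8³-6·8·(24/5)²+4·(24/5)³)/(24·200000) = 407/1171875 rad
Load 2 — applied couple M₀=10 kN·m at a=2 m (b=L-a=6):
  θ_2 = (M₀x²/(2L)-M₀(x-a)+C₁)/EI  [x>a] with C₁=M₀(3b²-L²)/(6L)=55/6 = (10·(24/5)²/(2·8)-10·((24/5)-2)+(55/6))/200000 = -133/6000000 rad
Load 3 — point force P=-11 kN at a=16/5 m (b=L-a=24/5):
  θ_3 = -Pa(2L²-6Lx+3x²+a²)/(6LEI)  [x>a] = -(-11)·(16/5)·(2·8²-6·8·(24/5)+3·(24/5)²+(16/5)²)/(6·8·200000) = -33/390625 rad
Load 4 — applied couple M₀=-10 kN·m at a=6 m (b=L-a=2):
  θ_4 = (M₀x²/(2L)+C₁)/EI  [x≤a] with C₁=M₀(3b²-L²)/(6L)=65/6 = ((-10)·(24/5)²/(2·8)+(65/6))/200000 = -107/6000000 rad
Superposition: θ = Σ θ_i = 2089/9375000 rad ≈ 0.000223 rad

θ(24/5) = 2089/9375000 rad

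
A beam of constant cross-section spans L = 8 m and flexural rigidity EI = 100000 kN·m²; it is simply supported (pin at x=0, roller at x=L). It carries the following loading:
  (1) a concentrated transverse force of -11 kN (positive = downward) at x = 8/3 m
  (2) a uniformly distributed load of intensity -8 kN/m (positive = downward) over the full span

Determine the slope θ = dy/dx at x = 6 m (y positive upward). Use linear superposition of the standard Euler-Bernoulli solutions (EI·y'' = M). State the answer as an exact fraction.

θ(6) = -5863/4050000 rad

Load 1 — point force P=-11 kN at a=8/3 m (b=L-a=16/3):
  θ_1 = -Pa(2L²-6Lx+3x²+a²)/(6LEI)  [x>a] = -(-11)·(8/3)·(2·8²-6·8·6+3·6²+(8/3)²)/(6·8·100000) = -1111/4050000 rad
Load 2 — uniform load w=-8 kN/m over full span:
  θ_2 = -w(L³-6Lx²+4x³)/(24EI) = -(-8)·(8³-6·8·6²+4·6³)/(24·100000) = -11/9375 rad
Superposition: θ = Σ θ_i = -5863/4050000 rad ≈ -0.001448 rad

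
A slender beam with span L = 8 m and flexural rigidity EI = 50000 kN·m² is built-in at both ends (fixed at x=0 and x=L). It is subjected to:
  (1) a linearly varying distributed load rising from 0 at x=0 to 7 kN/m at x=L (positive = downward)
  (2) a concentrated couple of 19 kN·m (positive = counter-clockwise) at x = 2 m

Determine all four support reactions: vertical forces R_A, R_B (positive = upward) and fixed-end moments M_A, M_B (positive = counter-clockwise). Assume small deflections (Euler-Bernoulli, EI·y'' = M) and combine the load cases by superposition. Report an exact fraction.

Load 1 — triangular load w₀=7 kN/m (0→w₀ over full span):
  R_A = 3w₀L/20 = 3·7·8/20 = 42/5 kN
  M_A = w₀L²/30 = 7·8²/30 = 224/15 kN·m
  R_B = 7w₀L/20 = 7·7·8/20 = 98/5 kN
  M_B = -w₀L²/20 = -7·8²/20 = -112/5 kN·m
Load 2 — applied couple M₀=19 kN·m at a=2 m (b=L-a=6):
  R_A = 6M₀ab/L³ = 6·19·2·6/8³ = 171/64 kN
  M_A = M₀b(2a-b)/L² = 19·6·(2·2-6)/8² = -57/16 kN·m
  R_B = -6M₀ab/L³ = -6·19·2·6/8³ = -171/64 kN
  M_B = M₀a(2b-a)/L² = 19·2·(2·6-2)/8² = 95/16 kN·m
Superposition: R_A = 3543/320 kN, M_A = 2729/240 kN·m, R_B = 5417/320 kN, M_B = -1317/80 kN·m

R_A = 3543/320 kN, M_A = 2729/240 kN·m, R_B = 5417/320 kN, M_B = -1317/80 kN·m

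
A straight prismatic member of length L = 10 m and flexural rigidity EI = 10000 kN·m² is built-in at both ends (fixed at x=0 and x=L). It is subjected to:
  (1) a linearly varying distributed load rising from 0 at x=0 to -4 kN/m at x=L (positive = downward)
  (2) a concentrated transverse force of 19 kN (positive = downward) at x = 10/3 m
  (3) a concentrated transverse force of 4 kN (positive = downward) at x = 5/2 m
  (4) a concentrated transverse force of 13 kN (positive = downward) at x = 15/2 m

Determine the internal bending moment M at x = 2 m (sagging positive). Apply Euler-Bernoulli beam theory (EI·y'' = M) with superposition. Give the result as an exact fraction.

Load 1 — triangular load w₀=-4 kN/m (0→w₀ over full span):
  M_1 = 3w₀Lx/20 - w₀L²/30 - w₀x³/(6L) = 3·(-4)·10·2/20 - (-4)·10²/30 - (-4)·2³/(6·10) = 28/15 kN·m
Load 2 — point force P=19 kN at a=10/3 m (b=L-a=20/3):
  M_2 = Pb²(3a+b)x/L³ - Pab²/L²  [x≤a] = 19·(20/3)²·(3·(10/3)+(20/3))·2/10³ - 19·(10/3)·(20/3)²/10² = 0 kN·m
Load 3 — point force P=4 kN at a=5/2 m (b=L-a=15/2):
  M_3 = Pb²(3a+b)x/L³ - Pab²/L²  [x≤a] = 4·(15/2)²·(3·(5/2)+(15/2))·2/10³ - 4·(5/2)·(15/2)²/10² = 9/8 kN·m
Load 4 — point force P=13 kN at a=15/2 m (b=L-a=5/2):
  M_4 = Pb²(3a+b)x/L³ - Pab²/L²  [x≤a] = 13·(5/2)²·(3·(15/2)+(5/2))·2/10³ - 13·(15/2)·(5/2)²/10² = -65/32 kN·m
Superposition: M = Σ M_i = 461/480 kN·m ≈ 0.960417 kN·m

M(2) = 461/480 kN·m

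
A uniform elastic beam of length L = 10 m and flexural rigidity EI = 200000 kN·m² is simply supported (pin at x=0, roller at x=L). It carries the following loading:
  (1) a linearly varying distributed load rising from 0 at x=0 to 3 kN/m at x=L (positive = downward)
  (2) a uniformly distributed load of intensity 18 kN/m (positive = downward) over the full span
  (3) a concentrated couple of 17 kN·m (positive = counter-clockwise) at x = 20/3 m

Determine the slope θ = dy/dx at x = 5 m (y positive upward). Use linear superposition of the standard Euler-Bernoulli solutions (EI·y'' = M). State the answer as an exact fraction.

Load 1 — triangular load w₀=3 kN/m (0→w₀ over full span):
  θ_1 = -w₀(7L⁴-30L²x²+15x⁴)/(360LEI) = -3·(7·10⁴-30·10²·5²+15·5⁴)/(360·10·200000) = -7/384000 rad
Load 2 — uniform load w=18 kN/m over full span:
  θ_2 = -w(L³-6Lx²+4x³)/(24EI) = -18·(10³-6·10·5²+4·5³)/(24·200000) = 0 rad
Load 3 — applied couple M₀=17 kN·m at a=20/3 m (b=L-a=10/3):
  θ_3 = (M₀x²/(2L)+C₁)/EI  [x≤a] with C₁=M₀(3b²-L²)/(6L)=-170/9 = (17·5²/(2·10)+(-170/9))/200000 = 17/1440000 rad
Superposition: θ = Σ θ_i = -37/5760000 rad ≈ -0.000006 rad

θ(5) = -37/5760000 rad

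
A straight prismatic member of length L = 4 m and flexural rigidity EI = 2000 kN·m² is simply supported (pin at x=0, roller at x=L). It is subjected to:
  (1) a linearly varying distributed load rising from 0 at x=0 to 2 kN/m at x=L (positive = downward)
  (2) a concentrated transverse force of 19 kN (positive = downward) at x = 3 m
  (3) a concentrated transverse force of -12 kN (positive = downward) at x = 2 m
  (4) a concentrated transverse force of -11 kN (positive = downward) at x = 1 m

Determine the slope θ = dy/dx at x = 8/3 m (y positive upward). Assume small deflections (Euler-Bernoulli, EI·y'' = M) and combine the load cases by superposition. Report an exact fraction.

θ(8/3) = -23741/9720000 rad

Load 1 — triangular load w₀=2 kN/m (0→w₀ over full span):
  θ_1 = -w₀(7L⁴-30L²x²+15x⁴)/(360LEI) = -2·(7·4⁴-30·4²·(8/3)²+15·(8/3)⁴)/(360·4·2000) = 91/151875 rad
Load 2 — point force P=19 kN at a=3 m (b=L-a=1):
  θ_2 = -Pb(L²-b²-3x²)/(6LEI)  [x≤a] = -19·1·(4²-1²-3·(8/3)²)/(6·4·2000) = 361/144000 rad
Load 3 — point force P=-12 kN at a=2 m (b=L-a=2):
  θ_3 = -Pa(2L²-6Lx+3x²+a²)/(6LEI)  [x>a] = -(-12)·2·(2·4²-6·4·(8/3)+3·(8/3)²+2²)/(6·4·2000) = -1/300 rad
Load 4 — point force P=-11 kN at a=1 m (b=L-a=3):
  θ_4 = -Pa(2L²-6Lx+3x²+a²)/(6LEI)  [x>a] = -(-11)·1·(2·4²-6·4·(8/3)+3·(8/3)²+1²)/(6·4·2000) = -319/144000 rad
Superposition: θ = Σ θ_i = -23741/9720000 rad ≈ -0.002442 rad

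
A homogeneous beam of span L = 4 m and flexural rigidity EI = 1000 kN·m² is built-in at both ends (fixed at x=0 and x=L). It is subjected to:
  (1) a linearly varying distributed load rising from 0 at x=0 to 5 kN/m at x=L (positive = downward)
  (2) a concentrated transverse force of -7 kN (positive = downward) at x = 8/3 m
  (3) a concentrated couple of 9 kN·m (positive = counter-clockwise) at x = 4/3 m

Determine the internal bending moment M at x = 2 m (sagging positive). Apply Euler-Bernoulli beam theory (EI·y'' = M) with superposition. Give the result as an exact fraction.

Load 1 — triangular load w₀=5 kN/m (0→w₀ over full span):
  M_1 = 3w₀Lx/20 - w₀L²/30 - w₀x³/(6L) = 3·5·4·2/20 - 5·4²/30 - 5·2³/(6·4) = 5/3 kN·m
Load 2 — point force P=-7 kN at a=8/3 m (b=L-a=4/3):
  M_2 = Pb²(3a+b)x/L³ - Pab²/L²  [x≤a] = (-7)·(4/3)²·(3·(8/3)+(4/3))·2/4³ - (-7)·(8/3)·(4/3)²/4² = -14/9 kN·m
Load 3 — applied couple M₀=9 kN·m at a=4/3 m (b=L-a=8/3):
  M_3 = R_Ax - M_A - M₀  [x>a] with R_A=3, M_A=0 = 3·2 - 0 - 9 = -3 kN·m
Superposition: M = Σ M_i = -26/9 kN·m ≈ -2.888889 kN·m

M(2) = -26/9 kN·m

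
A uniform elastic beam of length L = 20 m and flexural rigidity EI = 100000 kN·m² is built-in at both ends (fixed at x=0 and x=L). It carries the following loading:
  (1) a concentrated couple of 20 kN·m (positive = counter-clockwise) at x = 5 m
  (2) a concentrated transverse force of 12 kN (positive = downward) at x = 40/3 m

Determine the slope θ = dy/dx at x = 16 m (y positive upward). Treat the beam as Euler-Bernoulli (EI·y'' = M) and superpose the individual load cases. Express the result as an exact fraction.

Load 1 — applied couple M₀=20 kN·m at a=5 m (b=L-a=15):
  θ_1 = (R_Ax²/2 - M_Ax - M₀(x-a))/EI  [x>a] with R_A=9/8, M_A=-15/4 = ((9/8)·16²/2 - (-15/4)·16 - 20·(16-5))/100000 = -1/6250 rad
Load 2 — point force P=12 kN at a=40/3 m (b=L-a=20/3):
  θ_2 = Pa²(L-x)(2bL-(3b+a)(L-x))/(2L³EI)  [x>a] = 12·(40/3)²·(20-16)·(2·(20/3)·20-(3·(20/3)+(40/3))·(20-16))/(2·20³·100000) = 4/5625 rad
Superposition: θ = Σ θ_i = 31/56250 rad ≈ 0.000551 rad

θ(16) = 31/56250 rad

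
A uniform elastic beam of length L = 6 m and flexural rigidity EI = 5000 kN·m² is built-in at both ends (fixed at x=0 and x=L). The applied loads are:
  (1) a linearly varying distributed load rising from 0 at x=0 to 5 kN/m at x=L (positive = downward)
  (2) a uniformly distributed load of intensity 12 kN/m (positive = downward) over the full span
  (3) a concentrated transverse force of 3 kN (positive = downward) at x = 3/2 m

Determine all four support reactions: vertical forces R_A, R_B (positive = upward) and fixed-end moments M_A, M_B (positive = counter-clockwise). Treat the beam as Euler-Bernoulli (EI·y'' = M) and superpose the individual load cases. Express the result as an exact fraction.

R_A = 1377/32 kN, M_A = 1425/32 kN·m, R_B = 1503/32 kN, M_B = -1467/32 kN·m

Load 1 — triangular load w₀=5 kN/m (0→w₀ over full span):
  R_A = 3w₀L/20 = 3·5·6/20 = 9/2 kN
  M_A = w₀L²/30 = 5·6²/30 = 6 kN·m
  R_B = 7w₀L/20 = 7·5·6/20 = 21/2 kN
  M_B = -w₀L²/20 = -5·6²/20 = -9 kN·m
Load 2 — uniform load w=12 kN/m over full span:
  R_A = wL/2 = 12·6/2 = 36 kN
  M_A = wL²/12 = 12·6²/12 = 36 kN·m
  R_B = wL/2 = 12·6/2 = 36 kN
  M_B = -wL²/12 = -12·6²/12 = -36 kN·m
Load 3 — point force P=3 kN at a=3/2 m (b=L-a=9/2):
  R_A = Pb²(3a+b)/L³ = 3·(9/2)²·(3·(3/2)+(9/2))/6³ = 81/32 kN
  M_A = Pab²/L² = 3·(3/2)·(9/2)²/6² = 81/32 kN·m
  R_B = Pa²(a+3b)/L³ = 3·(3/2)²·((3/2)+3·(9/2))/6³ = 15/32 kN
  M_B = -Pa²b/L² = -3·(3/2)²·(9/2)/6² = -27/32 kN·m
Superposition: R_A = 1377/32 kN, M_A = 1425/32 kN·m, R_B = 1503/32 kN, M_B = -1467/32 kN·m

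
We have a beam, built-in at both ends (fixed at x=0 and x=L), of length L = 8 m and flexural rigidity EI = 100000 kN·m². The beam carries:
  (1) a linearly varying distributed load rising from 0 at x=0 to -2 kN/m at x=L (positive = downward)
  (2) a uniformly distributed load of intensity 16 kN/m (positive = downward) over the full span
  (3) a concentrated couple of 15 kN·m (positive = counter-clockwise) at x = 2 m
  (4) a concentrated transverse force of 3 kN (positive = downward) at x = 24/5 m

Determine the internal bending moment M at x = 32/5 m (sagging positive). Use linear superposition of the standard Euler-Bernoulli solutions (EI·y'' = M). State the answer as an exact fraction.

M(32/5) = -26171/10000 kN·m

Load 1 — triangular load w₀=-2 kN/m (0→w₀ over full span):
  M_1 = 3w₀Lx/20 - w₀L²/30 - w₀x³/(6L) = 3·(-2)·8·(32/5)/20 - (-2)·8²/30 - (-2)·(32/5)³/(6·8) = -64/375 kN·m
Load 2 — uniform load w=16 kN/m over full span:
  M_2 = wLx/2 - wL²/12 - wx²/2 = 16·8·(32/5)/2 - 16·8²/12 - 16·(32/5)²/2 = -256/75 kN·m
Load 3 — applied couple M₀=15 kN·m at a=2 m (b=L-a=6):
  M_3 = R_Ax - M_A - M₀  [x>a] with R_A=135/64, M_A=-45/16 = (135/64)·(32/5) - (-45/16) - 15 = 21/16 kN·m
Load 4 — point force P=3 kN at a=24/5 m (b=L-a=16/5):
  M_4 = Pa²(a+3b)(L-x)/L³ - Pa²b/L²  [x>a] = 3·(24/5)²·((24/5)+3·(16/5))·(8-(32/5))/8³ - 3·(24/5)²·(16/5)/8² = -216/625 kN·m
Superposition: M = Σ M_i = -26171/10000 kN·m ≈ -2.617100 kN·m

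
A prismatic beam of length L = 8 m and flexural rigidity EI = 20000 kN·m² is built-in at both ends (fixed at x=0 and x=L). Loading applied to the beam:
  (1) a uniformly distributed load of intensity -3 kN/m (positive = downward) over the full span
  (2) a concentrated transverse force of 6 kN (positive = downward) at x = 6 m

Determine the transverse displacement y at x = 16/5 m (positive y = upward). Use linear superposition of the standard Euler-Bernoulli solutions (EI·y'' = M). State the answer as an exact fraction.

y(16/5) = 451/390625 m

Load 1 — uniform load w=-3 kN/m over full span:
  y_1 = -wx²(L-x)²/(24EI) = -(-3)·(16/5)²·(8-(16/5))²/(24·20000) = 576/390625 m
Load 2 — point force P=6 kN at a=6 m (b=L-a=2):
  y_2 = -Pb²x²(3aL-(3a+b)x)/(6L³EI)  [x≤a] = -6·2²·(16/5)²·(3·6·8-(3·6+2)·(16/5))/(6·8³·20000) = -1/3125 m
Superposition: y = Σ y_i = 451/390625 m ≈ 0.001155 m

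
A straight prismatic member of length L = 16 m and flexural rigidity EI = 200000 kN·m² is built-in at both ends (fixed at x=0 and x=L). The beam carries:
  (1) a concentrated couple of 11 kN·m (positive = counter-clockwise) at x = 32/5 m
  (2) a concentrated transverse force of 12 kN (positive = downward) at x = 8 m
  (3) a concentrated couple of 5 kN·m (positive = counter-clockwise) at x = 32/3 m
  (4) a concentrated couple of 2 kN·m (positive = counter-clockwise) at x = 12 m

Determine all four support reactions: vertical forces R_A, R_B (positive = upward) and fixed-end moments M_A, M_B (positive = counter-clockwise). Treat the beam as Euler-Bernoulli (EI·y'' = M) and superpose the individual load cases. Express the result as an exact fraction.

Load 1 — applied couple M₀=11 kN·m at a=32/5 m (b=L-a=48/5):
  R_A = 6M₀ab/L³ = 6·11·(32/5)·(48/5)/16³ = 99/100 kN
  M_A = M₀b(2a-b)/L² = 11·(48/5)·(2·(32/5)-(48/5))/16² = 33/25 kN·m
  R_B = -6M₀ab/L³ = -6·11·(32/5)·(48/5)/16³ = -99/100 kN
  M_B = M₀a(2b-a)/L² = 11·(32/5)·(2·(48/5)-(32/5))/16² = 88/25 kN·m
Load 2 — point force P=12 kN at a=8 m (b=L-a=8):
  R_A = Pb²(3a+b)/L³ = 12·8²·(3·8+8)/16³ = 6 kN
  M_A = Pab²/L² = 12·8·8²/16² = 24 kN·m
  R_B = Pa²(a+3b)/L³ = 12·8²·(8+3·8)/16³ = 6 kN
  M_B = -Pa²b/L² = -12·8²·8/16² = -24 kN·m
Load 3 — applied couple M₀=5 kN·m at a=32/3 m (b=L-a=16/3):
  R_A = 6M₀ab/L³ = 6·5·(32/3)·(16/3)/16³ = 5/12 kN
  M_A = M₀b(2a-b)/L² = 5·(16/3)·(2·(32/3)-(16/3))/16² = 5/3 kN·m
  R_B = -6M₀ab/L³ = -6·5·(32/3)·(16/3)/16³ = -5/12 kN
  M_B = M₀a(2b-a)/L² = 5·(32/3)·(2·(16/3)-(32/3))/16² = 0 kN·m
Load 4 — applied couple M₀=2 kN·m at a=12 m (b=L-a=4):
  R_A = 6M₀ab/L³ = 6·2·12·4/16³ = 9/64 kN
  M_A = M₀b(2a-b)/L² = 2·4·(2·12-4)/16² = 5/8 kN·m
  R_B = -6M₀ab/L³ = -6·2·12·4/16³ = -9/64 kN
  M_B = M₀a(2b-a)/L² = 2·12·(2·4-12)/16² = -3/8 kN·m
Superposition: R_A = 36227/4800 kN, M_A = 16567/600 kN·m, R_B = 21373/4800 kN, M_B = -4171/200 kN·m

R_A = 36227/4800 kN, M_A = 16567/600 kN·m, R_B = 21373/4800 kN, M_B = -4171/200 kN·m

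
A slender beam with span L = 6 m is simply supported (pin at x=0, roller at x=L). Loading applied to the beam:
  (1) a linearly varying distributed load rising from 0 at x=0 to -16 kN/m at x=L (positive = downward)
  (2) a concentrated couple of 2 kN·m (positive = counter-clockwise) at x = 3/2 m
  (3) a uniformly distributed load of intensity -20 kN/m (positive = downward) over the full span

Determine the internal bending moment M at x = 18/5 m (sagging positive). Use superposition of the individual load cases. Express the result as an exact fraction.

M(18/5) = -15508/125 kN·m

Load 1 — triangular load w₀=-16 kN/m (0→w₀ over full span):
  M_1 = w₀Lx/6 - w₀x³/(6L) = (-16)·6·(18/5)/6 - (-16)·(18/5)³/(6·6) = -4608/125 kN·m
Load 2 — applied couple M₀=2 kN·m at a=3/2 m (b=L-a=9/2):
  M_2 = M₀x/L - M₀  [x>a] = 2·(18/5)/6 - 2 = -4/5 kN·m
Load 3 — uniform load w=-20 kN/m over full span:
  M_3 = wx(L-x)/2 = (-20)·(18/5)·(6-(18/5))/2 = -432/5 kN·m
Superposition: M = Σ M_i = -15508/125 kN·m ≈ -124.064000 kN·m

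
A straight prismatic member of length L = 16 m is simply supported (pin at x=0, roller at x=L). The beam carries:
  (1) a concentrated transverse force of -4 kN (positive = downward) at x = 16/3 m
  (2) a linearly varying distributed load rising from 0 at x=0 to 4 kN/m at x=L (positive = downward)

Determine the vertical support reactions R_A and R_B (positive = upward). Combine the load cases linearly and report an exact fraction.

R_A = 8 kN, R_B = 20 kN

Load 1 — point force P=-4 kN at a=16/3 m (b=L-a=32/3):
  R_A = Pb/L = (-4)·(32/3)/16 = -8/3 kN
  R_B = Pa/L = (-4)·(16/3)/16 = -4/3 kN
Load 2 — triangular load w₀=4 kN/m (0→w₀ over full span):
  R_A = w₀L/6 = 4·16/6 = 32/3 kN
  R_B = w₀L/3 = 4·16/3 = 64/3 kN
Superposition: R_A = 8 kN, R_B = 20 kN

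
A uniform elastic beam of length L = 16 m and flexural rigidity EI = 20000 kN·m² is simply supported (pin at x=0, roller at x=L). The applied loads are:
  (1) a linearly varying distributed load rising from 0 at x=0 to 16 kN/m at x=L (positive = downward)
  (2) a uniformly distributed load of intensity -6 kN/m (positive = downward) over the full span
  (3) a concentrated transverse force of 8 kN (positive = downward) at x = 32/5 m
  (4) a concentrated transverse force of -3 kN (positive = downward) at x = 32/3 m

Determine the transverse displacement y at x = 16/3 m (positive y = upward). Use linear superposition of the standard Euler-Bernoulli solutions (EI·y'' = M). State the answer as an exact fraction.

y(16/3) = -4853056/56953125 m

Load 1 — triangular load w₀=16 kN/m (0→w₀ over full span):
  y_1 = -w₀x(7L⁴-10L²x²+3x⁴)/(360LEI) = -16·(16/3)·(7·16⁴-10·16²·(16/3)²+3·(16/3)⁴)/(360·16·20000) = -131072/455625 m
Load 2 — uniform load w=-6 kN/m over full span:
  y_2 = -wx(L³-2Lx²+x³)/(24EI) = -(-6)·(16/3)·(16³-2·16·(16/3)²+(16/3)³)/(24·20000) = 11264/50625 m
Load 3 — point force P=8 kN at a=32/5 m (b=L-a=48/5):
  y_3 = -Pbx(L²-b²-x²)/(6LEI)  [x≤a] = -8·(48/5)·(16/3)·(16²-(48/5)²-(16/3)²)/(6·16·20000) = -60928/2109375 m
Load 4 — point force P=-3 kN at a=32/3 m (b=L-a=16/3):
  y_4 = -Pbx(L²-b²-x²)/(6LEI)  [x≤a] = -(-3)·(16/3)·(16/3)·(16²-(16/3)²-(16/3)²)/(6·16·20000) = 448/50625 m
Superposition: y = Σ y_i = -4853056/56953125 m ≈ -0.085211 m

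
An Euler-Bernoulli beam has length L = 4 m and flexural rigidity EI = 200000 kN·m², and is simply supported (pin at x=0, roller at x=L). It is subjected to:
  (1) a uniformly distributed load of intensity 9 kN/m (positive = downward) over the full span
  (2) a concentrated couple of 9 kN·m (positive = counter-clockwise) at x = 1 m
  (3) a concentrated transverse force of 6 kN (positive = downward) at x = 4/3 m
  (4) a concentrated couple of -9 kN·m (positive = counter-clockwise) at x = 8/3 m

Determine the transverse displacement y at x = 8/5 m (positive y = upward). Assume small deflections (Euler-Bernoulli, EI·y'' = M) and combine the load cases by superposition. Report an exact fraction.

y(8/5) = -269543/2250000000 m

Load 1 — uniform load w=9 kN/m over full span:
  y_1 = -wx(L³-2Lx²+x³)/(24EI) = -9·(8/5)·(4³-2·4·(8/5)²+(8/5)³)/(24·200000) = -279/1953125 m
Load 2 — applied couple M₀=9 kN·m at a=1 m (b=L-a=3):
  y_2 = (M₀x³/(6L)-M₀(x-a)²/2+C₁x)/EI  [x>a] with C₁=M₀(3b²-L²)/(6L)=33/8 = (9·(8/5)³/(6·4)-9·((8/5)-1)²/2+(33/8)·(8/5))/200000 = 1629/50000000 m
Load 3 — point force P=6 kN at a=4/3 m (b=L-a=8/3):
  y_3 = -Pa(L-x)(2Lx-a²-x²)/(6LEI)  [x>a] = -6·(4/3)·(4-(8/5))·(2·4·(8/5)-(4/3)²-(8/5)²)/(6·4·200000) = -119/3515625 m
Load 4 — applied couple M₀=-9 kN·m at a=8/3 m (b=L-a=4/3):
  y_4 = (M₀x³/(6L)+C₁x)/EI  [x≤a] with C₁=M₀(3b²-L²)/(6L)=4 = ((-9)·(8/5)³/(6·4)+4·(8/5))/200000 = 19/781250 m
Superposition: y = Σ y_i = -269543/2250000000 m ≈ -0.000120 m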